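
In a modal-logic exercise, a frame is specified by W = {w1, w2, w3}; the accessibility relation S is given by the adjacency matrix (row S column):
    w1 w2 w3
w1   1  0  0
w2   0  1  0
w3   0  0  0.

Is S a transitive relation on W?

Transitive: yes — every two-step S-path is closed by a direct edge.

Yes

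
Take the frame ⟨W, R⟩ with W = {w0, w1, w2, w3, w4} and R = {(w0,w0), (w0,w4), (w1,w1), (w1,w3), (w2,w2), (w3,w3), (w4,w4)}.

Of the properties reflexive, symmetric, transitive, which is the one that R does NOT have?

symmetric

Reflexive: yes — every world is R-related to itself.
Symmetric: no — w0 R w4 but not w4 R w0.
Transitive: yes — every two-step R-path is closed by a direct edge.
Only symmetric fails.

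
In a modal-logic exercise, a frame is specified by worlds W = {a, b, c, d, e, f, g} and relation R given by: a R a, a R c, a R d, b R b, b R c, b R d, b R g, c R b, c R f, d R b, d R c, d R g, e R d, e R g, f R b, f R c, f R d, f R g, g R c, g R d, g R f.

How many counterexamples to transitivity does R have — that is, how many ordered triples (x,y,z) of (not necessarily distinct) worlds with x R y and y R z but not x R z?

Enumerating: (a,c,b), (a,c,f), (a,d,b), (a,d,g), (b,c,f), (b,g,f), (c,b,c), (c,b,d), (c,b,g), (c,f,c), (c,f,d), (c,f,g), … and 15 more.
Total: 27.

27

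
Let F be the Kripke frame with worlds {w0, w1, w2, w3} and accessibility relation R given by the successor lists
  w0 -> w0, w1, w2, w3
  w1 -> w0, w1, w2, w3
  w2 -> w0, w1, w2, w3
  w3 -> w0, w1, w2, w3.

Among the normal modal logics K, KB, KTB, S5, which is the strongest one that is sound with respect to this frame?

Symmetric (axiom B): yes — every pair in R has its reverse in R.
Reflexive (axiom T): yes — every world is R-related to itself.
Euclidean (axiom 5): yes — any two successors of a common world are R-related.
So F validates K, KB, KTB, S5. The strongest is S5.

S5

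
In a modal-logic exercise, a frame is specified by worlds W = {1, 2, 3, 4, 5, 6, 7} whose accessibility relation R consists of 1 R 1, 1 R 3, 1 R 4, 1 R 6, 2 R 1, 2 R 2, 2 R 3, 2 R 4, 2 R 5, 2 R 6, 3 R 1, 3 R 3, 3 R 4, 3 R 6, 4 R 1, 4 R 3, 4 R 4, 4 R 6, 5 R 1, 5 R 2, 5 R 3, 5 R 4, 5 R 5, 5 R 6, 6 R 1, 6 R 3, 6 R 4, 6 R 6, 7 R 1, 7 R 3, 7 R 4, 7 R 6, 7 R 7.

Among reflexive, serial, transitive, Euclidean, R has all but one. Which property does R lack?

Reflexive: yes — every world is R-related to itself.
Serial: yes — every world has a successor (e.g. 1 R 1).
Transitive: yes — every two-step R-path is closed by a direct edge.
Euclidean: no — 2 R 1 and 2 R 5, but not 1 R 5.
Only Euclidean fails.

Euclidean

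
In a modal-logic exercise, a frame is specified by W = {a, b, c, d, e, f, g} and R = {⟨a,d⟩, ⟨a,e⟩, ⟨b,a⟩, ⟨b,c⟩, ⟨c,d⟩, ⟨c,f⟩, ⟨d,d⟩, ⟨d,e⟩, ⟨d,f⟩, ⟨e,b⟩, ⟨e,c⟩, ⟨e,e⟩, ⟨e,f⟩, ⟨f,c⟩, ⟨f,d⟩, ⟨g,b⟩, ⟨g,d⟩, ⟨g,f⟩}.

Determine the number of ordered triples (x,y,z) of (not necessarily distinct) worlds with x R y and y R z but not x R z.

Enumerating: (a,d,f), (a,e,b), (a,e,c), (a,e,f), (b,a,d), (b,a,e), (b,c,d), (b,c,f), (c,d,e), (c,f,c), (d,e,b), (d,e,c), … and 11 more.
Total: 23.

23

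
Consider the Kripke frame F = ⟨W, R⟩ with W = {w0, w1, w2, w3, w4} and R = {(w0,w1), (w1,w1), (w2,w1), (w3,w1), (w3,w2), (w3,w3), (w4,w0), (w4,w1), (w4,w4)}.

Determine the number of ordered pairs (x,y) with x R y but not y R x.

6

Enumerating: (w0,w1), (w2,w1), (w3,w1), (w3,w2), (w4,w0), (w4,w1).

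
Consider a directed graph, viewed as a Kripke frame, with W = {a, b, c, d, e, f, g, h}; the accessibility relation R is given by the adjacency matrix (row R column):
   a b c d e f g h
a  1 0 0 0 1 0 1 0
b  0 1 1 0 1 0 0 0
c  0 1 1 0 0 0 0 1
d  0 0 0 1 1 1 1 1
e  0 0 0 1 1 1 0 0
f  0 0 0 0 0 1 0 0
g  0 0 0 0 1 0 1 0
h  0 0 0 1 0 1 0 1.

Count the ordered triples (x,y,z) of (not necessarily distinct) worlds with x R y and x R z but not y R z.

25

Enumerating: (a,e,a), (a,e,g), (a,g,a), (b,c,e), (b,e,b), (b,e,c), (c,b,h), (c,h,b), (c,h,c), (d,e,g), (d,e,h), (d,f,d), … and 13 more.
Total: 25.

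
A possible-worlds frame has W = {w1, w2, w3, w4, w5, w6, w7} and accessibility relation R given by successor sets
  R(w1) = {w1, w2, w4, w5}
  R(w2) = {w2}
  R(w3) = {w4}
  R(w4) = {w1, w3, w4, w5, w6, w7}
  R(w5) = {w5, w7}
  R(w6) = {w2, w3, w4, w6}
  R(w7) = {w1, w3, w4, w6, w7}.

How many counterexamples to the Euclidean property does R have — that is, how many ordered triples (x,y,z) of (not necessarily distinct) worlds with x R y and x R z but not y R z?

40

Enumerating: (w1,w2,w1), (w1,w2,w4), (w1,w2,w5), (w1,w4,w2), (w1,w5,w1), (w1,w5,w2), (w1,w5,w4), (w4,w1,w3), (w4,w1,w6), (w4,w1,w7), (w4,w3,w1), (w4,w3,w3), … and 28 more.
Total: 40.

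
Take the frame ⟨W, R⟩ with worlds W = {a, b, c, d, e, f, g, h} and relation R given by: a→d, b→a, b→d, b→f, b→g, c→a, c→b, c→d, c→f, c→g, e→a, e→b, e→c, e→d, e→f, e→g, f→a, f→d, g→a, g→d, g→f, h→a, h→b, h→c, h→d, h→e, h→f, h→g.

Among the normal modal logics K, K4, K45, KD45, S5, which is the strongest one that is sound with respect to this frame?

K4

Transitive (axiom 4): yes — every two-step R-path is closed by a direct edge.
Euclidean (axiom 5): no — b R a and b R f, but not a R f.
Serial (axiom D): no — d has no R-successor.
Reflexive (axiom T): no — a is not related to itself.
So F validates K, K4; K45 would additionally require R to be Euclidean. The strongest is K4.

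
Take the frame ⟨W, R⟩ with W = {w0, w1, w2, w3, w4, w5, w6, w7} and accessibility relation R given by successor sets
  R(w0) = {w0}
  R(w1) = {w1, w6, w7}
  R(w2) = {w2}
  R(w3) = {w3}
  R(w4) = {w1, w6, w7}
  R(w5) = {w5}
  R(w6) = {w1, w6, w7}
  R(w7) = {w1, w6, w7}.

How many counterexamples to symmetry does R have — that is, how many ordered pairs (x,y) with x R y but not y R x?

Enumerating: (w4,w1), (w4,w6), (w4,w7).

3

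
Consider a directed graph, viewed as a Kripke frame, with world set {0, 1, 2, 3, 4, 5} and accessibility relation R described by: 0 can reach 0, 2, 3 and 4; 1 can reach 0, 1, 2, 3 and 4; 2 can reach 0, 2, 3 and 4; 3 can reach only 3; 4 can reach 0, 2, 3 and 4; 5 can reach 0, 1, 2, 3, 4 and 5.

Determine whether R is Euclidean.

Euclidean: no — 0 R 3 and 0 R 2, but not 3 R 2.

No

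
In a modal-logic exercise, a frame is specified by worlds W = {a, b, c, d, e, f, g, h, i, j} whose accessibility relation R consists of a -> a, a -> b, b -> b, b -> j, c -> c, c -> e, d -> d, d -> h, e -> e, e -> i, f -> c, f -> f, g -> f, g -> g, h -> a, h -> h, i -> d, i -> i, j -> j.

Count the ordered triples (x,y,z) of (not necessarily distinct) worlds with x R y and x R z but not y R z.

Enumerating: (a,b,a), (b,j,b), (c,e,c), (d,h,d), (e,i,e), (f,c,f), (g,f,g), (h,a,h), (i,d,i).

9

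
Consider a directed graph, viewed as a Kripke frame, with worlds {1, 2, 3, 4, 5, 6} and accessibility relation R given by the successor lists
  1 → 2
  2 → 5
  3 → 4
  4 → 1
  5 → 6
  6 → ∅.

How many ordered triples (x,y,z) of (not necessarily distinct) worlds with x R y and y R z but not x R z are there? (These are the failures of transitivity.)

4

Enumerating: (1,2,5), (2,5,6), (3,4,1), (4,1,2).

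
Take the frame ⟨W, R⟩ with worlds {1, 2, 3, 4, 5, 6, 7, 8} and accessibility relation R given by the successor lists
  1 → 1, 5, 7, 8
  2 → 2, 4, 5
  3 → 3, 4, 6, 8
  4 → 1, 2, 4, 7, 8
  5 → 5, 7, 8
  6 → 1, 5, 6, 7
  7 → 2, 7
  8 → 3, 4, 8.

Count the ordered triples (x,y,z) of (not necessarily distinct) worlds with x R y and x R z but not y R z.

39

Enumerating: (1,5,1), (1,7,1), (1,7,5), (1,7,8), (1,8,1), (1,8,5), (1,8,7), (2,4,5), (2,5,2), (2,5,4), (3,4,3), (3,4,6), … and 27 more.
Total: 39.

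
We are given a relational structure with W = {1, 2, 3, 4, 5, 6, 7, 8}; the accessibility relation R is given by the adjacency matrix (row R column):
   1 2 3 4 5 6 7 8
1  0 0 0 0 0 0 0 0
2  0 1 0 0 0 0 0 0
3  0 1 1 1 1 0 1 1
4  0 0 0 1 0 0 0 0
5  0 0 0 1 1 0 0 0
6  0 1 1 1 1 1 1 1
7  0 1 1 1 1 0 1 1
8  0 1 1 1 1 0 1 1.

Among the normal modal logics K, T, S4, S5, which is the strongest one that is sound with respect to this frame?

K

Reflexive (axiom T): no — 1 is not related to itself.
Transitive (axiom 4): yes — every two-step R-path is closed by a direct edge.
Euclidean (axiom 5): no — 3 R 2 and 3 R 4, but not 2 R 4.
So F validates K; T would additionally require R to be reflexive. The strongest is K.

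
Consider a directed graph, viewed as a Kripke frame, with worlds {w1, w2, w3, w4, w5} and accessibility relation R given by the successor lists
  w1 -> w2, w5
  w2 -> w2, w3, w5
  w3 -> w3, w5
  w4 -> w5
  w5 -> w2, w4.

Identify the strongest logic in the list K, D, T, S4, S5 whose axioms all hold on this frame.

D

Serial (axiom D): yes — every world has a successor (e.g. w1 R w2).
Reflexive (axiom T): no — w1 is not related to itself.
Transitive (axiom 4): no — w1 R w2 and w2 R w3, but not w1 R w3.
Euclidean (axiom 5): no — w2 R w5 and w2 R w3, but not w5 R w3.
So F validates K, D; T would additionally require R to be reflexive. The strongest is D.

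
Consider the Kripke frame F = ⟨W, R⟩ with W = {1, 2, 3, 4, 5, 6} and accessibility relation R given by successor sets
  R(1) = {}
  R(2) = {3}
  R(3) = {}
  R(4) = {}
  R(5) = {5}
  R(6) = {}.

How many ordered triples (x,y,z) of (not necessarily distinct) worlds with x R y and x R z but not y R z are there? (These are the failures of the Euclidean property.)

Enumerating: (2,3,3).

1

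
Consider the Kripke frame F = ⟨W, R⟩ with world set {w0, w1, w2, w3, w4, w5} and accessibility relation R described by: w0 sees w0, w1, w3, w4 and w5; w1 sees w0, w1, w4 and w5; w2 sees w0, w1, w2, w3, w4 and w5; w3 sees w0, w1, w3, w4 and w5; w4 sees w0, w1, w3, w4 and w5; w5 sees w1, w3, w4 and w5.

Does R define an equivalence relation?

No

Reflexive: yes — every world is R-related to itself.
Symmetric: no — w0 R w5 but not w5 R w0.
Transitive: no — w1 R w0 and w0 R w3, but not w1 R w3.
So R is not an equivalence relation.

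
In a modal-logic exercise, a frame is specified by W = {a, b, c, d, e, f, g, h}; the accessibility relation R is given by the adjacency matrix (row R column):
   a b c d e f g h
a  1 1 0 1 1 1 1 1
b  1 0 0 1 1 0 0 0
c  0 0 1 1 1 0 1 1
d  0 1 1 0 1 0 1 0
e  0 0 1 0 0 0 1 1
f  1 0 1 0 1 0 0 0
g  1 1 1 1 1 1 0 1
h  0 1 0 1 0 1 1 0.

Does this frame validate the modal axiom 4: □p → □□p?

The schema 4 characterises exactly the transitive frames.
Transitive: no — a R d and d R c, but not a R c.

No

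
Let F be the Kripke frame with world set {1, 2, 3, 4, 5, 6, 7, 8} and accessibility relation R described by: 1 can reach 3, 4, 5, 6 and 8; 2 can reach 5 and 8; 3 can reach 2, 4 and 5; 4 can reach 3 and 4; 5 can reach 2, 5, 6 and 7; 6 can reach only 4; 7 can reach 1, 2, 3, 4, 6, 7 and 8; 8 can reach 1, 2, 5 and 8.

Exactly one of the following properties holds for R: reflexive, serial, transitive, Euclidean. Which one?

serial

Reflexive: no — 1 is not related to itself.
Serial: yes — every world has a successor (e.g. 1 R 3).
Transitive: no — 1 R 3 and 3 R 2, but not 1 R 2.
Euclidean: no — 1 R 3 and 1 R 6, but not 3 R 6.
Only serial holds.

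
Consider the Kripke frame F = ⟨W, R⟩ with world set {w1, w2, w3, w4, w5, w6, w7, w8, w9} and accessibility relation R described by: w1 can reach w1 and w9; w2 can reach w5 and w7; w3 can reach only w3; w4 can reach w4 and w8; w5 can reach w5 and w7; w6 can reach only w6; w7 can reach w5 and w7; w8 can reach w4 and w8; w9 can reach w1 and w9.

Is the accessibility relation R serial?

Serial: yes — every world has a successor (e.g. w1 R w1).

Yes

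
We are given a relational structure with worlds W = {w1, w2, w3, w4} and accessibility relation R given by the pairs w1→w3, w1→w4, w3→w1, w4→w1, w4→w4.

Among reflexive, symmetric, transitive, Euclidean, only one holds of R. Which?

symmetric

Reflexive: no — w1 is not related to itself.
Symmetric: yes — every pair in R has its reverse in R.
Transitive: no — w3 R w1 and w1 R w4, but not w3 R w4.
Euclidean: no — w1 R w3 and w1 R w4, but not w3 R w4.
Only symmetric holds.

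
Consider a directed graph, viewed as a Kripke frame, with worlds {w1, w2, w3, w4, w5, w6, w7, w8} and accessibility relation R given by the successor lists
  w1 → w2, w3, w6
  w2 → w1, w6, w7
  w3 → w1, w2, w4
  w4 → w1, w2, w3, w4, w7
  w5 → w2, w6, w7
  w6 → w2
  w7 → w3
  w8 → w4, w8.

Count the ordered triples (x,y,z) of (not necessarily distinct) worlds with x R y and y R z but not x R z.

28

Enumerating: (w1,w2,w1), (w1,w2,w7), (w1,w3,w1), (w1,w3,w4), (w2,w1,w2), (w2,w1,w3), (w2,w6,w2), (w2,w7,w3), (w3,w1,w3), (w3,w1,w6), (w3,w2,w6), (w3,w2,w7), … and 16 more.
Total: 28.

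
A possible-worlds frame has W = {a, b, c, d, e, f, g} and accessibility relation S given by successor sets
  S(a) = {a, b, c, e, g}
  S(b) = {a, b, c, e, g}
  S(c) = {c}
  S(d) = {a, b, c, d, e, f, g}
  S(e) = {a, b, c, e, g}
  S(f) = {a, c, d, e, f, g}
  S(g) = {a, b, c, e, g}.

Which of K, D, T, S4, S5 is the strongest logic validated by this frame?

Serial (axiom D): yes — every world has a successor (e.g. a S a).
Reflexive (axiom T): yes — every world is S-related to itself.
Transitive (axiom 4): no — f S a and a S b, but not f S b.
Euclidean (axiom 5): no — a S c and a S b, but not c S b.
So F validates K, D, T; S4 would additionally require S to be transitive. The strongest is T.

T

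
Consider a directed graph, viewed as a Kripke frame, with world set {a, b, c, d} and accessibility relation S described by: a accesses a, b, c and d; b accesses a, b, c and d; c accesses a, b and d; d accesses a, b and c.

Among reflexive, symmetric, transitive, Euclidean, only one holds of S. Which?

symmetric

Reflexive: no — c is not related to itself.
Symmetric: yes — every pair in S has its reverse in S.
Transitive: no — c S a and a S c, but not c S c.
Euclidean: no — a S c and a S c, but not c S c.
Only symmetric holds.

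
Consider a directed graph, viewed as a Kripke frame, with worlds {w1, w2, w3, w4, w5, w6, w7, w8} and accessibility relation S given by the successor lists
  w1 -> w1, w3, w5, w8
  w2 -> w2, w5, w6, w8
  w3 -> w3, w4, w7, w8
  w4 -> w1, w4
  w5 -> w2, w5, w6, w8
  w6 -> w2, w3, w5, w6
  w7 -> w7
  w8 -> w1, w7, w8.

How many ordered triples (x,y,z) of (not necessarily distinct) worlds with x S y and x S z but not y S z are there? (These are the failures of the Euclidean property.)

Enumerating: (w1,w3,w1), (w1,w3,w5), (w1,w5,w1), (w1,w5,w3), (w1,w8,w3), (w1,w8,w5), (w2,w6,w8), (w2,w8,w2), (w2,w8,w5), (w2,w8,w6), (w3,w4,w3), (w3,w4,w7), … and 19 more.
Total: 31.

31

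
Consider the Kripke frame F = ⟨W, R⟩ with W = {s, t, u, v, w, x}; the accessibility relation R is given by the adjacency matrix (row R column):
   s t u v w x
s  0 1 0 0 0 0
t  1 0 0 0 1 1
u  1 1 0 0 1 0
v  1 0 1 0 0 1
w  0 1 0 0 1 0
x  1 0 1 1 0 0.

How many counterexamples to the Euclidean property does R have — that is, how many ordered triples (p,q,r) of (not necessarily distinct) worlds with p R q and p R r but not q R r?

Enumerating: (s,t,t), (t,s,s), (t,s,w), (t,s,x), (t,w,s), (t,w,x), (t,x,w), (t,x,x), (u,s,s), (u,s,w), (u,t,t), (u,w,s), … and 13 more.
Total: 25.

25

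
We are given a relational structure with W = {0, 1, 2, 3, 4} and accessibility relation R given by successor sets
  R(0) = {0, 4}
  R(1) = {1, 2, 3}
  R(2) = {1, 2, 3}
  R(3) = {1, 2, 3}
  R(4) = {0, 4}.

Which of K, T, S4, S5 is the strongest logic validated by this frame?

Reflexive (axiom T): yes — every world is R-related to itself.
Transitive (axiom 4): yes — every two-step R-path is closed by a direct edge.
Euclidean (axiom 5): yes — any two successors of a common world are R-related.
So F validates K, T, S4, S5. The strongest is S5.

S5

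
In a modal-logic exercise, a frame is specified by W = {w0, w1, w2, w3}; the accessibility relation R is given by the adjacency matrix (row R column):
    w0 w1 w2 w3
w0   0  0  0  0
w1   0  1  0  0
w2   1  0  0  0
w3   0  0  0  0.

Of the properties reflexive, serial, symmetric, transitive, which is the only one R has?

Reflexive: no — w0 is not related to itself.
Serial: no — w0 has no R-successor.
Symmetric: no — w2 R w0 but not w0 R w2.
Transitive: yes — every two-step R-path is closed by a direct edge.
Only transitive holds.

transitive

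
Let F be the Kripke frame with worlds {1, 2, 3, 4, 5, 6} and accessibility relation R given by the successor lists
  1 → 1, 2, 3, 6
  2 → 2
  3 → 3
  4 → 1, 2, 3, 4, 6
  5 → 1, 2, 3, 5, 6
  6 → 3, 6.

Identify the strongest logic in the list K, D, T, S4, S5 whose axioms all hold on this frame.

S4

Serial (axiom D): yes — every world has a successor (e.g. 1 R 1).
Reflexive (axiom T): yes — every world is R-related to itself.
Transitive (axiom 4): yes — every two-step R-path is closed by a direct edge.
Euclidean (axiom 5): no — 1 R 2 and 1 R 3, but not 2 R 3.
So F validates K, D, T, S4; S5 would additionally require R to be Euclidean. The strongest is S4.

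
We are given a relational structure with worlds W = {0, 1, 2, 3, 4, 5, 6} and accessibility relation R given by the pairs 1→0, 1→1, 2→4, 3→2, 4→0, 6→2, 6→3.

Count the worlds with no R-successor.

Enumerating: 0, 5.

2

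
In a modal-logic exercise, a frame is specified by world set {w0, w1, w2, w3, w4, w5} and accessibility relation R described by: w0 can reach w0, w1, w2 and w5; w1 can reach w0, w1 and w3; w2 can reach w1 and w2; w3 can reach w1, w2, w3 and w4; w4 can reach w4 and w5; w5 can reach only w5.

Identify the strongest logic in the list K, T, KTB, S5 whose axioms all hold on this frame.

T

Reflexive (axiom T): yes — every world is R-related to itself.
Symmetric (axiom B): no — w0 R w2 but not w2 R w0.
Euclidean (axiom 5): no — w0 R w1 and w0 R w2, but not w1 R w2.
So F validates K, T; KTB would additionally require R to be symmetric. The strongest is T.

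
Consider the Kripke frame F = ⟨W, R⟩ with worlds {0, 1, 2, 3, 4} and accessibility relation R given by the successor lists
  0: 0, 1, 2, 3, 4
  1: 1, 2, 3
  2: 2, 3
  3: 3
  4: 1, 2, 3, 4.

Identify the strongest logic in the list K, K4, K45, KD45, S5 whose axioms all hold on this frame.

Transitive (axiom 4): yes — every two-step R-path is closed by a direct edge.
Euclidean (axiom 5): no — 0 R 1 and 0 R 4, but not 1 R 4.
Serial (axiom D): yes — every world has a successor (e.g. 0 R 0).
Reflexive (axiom T): yes — every world is R-related to itself.
So F validates K, K4; K45 would additionally require R to be Euclidean. The strongest is K4.

K4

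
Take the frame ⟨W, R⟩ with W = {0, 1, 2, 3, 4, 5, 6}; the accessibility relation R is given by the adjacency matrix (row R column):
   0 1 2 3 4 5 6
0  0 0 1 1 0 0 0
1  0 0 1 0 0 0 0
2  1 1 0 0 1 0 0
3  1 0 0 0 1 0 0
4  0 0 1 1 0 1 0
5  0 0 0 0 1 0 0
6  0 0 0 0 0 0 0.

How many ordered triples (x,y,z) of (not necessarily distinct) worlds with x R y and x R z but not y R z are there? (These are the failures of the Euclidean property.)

28

Enumerating: (0,2,2), (0,2,3), (0,3,2), (0,3,3), (1,2,2), (2,0,0), (2,0,1), (2,0,4), (2,1,0), (2,1,1), (2,1,4), (2,4,0), … and 16 more.
Total: 28.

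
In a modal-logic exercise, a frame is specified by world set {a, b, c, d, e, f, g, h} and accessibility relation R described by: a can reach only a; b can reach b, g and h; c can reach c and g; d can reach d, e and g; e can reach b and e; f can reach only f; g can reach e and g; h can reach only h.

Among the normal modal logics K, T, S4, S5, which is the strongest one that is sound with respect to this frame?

Reflexive (axiom T): yes — every world is R-related to itself.
Transitive (axiom 4): no — b R g and g R e, but not b R e.
Euclidean (axiom 5): no — b R g and b R h, but not g R h.
So F validates K, T; S4 would additionally require R to be transitive. The strongest is T.

T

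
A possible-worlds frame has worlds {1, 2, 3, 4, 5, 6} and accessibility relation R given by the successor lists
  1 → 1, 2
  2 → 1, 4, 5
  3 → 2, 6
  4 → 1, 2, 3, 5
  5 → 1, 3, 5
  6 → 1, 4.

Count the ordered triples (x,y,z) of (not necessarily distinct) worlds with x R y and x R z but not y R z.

Enumerating: (1,2,2), (2,1,4), (2,1,5), (2,4,4), (2,5,4), (3,2,2), (3,2,6), (3,6,2), (3,6,6), (4,1,3), (4,1,5), (4,2,2), … and 12 more.
Total: 24.

24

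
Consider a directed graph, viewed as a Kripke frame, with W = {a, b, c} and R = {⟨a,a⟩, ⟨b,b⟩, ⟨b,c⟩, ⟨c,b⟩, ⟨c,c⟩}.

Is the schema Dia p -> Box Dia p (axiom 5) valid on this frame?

The schema 5 characterises exactly the Euclidean frames.
Euclidean: yes — any two successors of a common world are R-related.

Yes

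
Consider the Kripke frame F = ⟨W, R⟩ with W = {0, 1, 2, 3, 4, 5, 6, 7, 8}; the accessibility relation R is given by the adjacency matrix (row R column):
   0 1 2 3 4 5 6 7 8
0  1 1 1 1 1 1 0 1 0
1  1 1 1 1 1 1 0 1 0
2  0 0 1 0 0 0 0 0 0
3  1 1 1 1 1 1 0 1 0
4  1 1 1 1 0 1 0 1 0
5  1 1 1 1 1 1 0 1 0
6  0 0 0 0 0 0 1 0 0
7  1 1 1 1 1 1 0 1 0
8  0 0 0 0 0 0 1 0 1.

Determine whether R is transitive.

Transitive: no — 4 R 0 and 0 R 4, but not 4 R 4.

No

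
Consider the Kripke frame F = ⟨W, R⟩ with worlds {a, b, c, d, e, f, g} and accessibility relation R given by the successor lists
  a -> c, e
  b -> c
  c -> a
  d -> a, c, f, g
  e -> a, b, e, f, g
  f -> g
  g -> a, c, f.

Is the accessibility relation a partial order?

Reflexive: no — a is not related to itself.
Transitive: no — a R e and e R b, but not a R b.
Antisymmetric: no — a R c and c R a with a ≠ c.
So R is not a partial order.

No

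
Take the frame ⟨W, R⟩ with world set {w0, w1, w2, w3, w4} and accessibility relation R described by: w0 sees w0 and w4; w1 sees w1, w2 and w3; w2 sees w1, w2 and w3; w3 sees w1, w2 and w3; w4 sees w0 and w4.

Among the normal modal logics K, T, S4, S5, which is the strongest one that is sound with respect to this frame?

S5

Reflexive (axiom T): yes — every world is R-related to itself.
Transitive (axiom 4): yes — every two-step R-path is closed by a direct edge.
Euclidean (axiom 5): yes — any two successors of a common world are R-related.
So F validates K, T, S4, S5. The strongest is S5.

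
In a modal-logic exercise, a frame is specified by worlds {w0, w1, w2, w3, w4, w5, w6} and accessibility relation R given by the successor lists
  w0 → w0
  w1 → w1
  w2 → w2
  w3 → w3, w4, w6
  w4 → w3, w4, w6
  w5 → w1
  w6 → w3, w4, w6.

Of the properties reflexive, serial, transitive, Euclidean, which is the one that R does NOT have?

Reflexive: no — w5 is not related to itself.
Serial: yes — every world has a successor (e.g. w0 R w0).
Transitive: yes — every two-step R-path is closed by a direct edge.
Euclidean: yes — any two successors of a common world are R-related.
Only reflexive fails.

reflexive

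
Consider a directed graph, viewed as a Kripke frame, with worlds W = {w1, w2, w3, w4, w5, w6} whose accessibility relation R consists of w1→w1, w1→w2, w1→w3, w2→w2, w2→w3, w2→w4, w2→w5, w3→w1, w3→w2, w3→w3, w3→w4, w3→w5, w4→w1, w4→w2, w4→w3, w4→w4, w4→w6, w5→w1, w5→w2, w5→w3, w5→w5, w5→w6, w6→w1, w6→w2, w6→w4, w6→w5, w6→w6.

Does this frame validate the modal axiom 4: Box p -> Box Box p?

By correspondence theory, 4 is valid on a frame iff R is transitive.
Transitive: no — w1 R w2 and w2 R w4, but not w1 R w4.

No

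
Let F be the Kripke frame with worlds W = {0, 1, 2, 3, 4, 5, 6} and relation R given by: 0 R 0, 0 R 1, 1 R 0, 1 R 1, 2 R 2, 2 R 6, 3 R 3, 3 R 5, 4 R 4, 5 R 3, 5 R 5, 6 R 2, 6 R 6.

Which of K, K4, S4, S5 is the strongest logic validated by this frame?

S5

Transitive (axiom 4): yes — every two-step R-path is closed by a direct edge.
Reflexive (axiom T): yes — every world is R-related to itself.
Euclidean (axiom 5): yes — any two successors of a common world are R-related.
So F validates K, K4, S4, S5. The strongest is S5.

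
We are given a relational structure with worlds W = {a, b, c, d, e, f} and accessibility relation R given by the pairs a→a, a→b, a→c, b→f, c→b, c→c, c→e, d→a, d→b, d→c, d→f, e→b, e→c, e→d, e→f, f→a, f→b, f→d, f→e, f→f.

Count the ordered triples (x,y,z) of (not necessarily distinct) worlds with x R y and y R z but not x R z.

19

Enumerating: (a,b,f), (a,c,e), (b,f,a), (b,f,b), (b,f,d), (b,f,e), (c,b,f), (c,e,d), (c,e,f), (d,c,e), (d,f,d), (d,f,e), … and 7 more.
Total: 19.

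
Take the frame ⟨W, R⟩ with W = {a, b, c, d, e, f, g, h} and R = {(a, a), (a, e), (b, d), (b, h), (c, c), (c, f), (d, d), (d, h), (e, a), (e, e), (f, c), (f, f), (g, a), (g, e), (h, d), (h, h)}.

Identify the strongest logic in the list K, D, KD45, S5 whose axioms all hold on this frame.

Serial (axiom D): yes — every world has a successor (e.g. a R a).
Euclidean (axiom 5): yes — any two successors of a common world are R-related.
Transitive (axiom 4): yes — every two-step R-path is closed by a direct edge.
Reflexive (axiom T): no — b is not related to itself.
So F validates K, D, KD45; S5 would additionally require R to be reflexive. The strongest is KD45.

KD45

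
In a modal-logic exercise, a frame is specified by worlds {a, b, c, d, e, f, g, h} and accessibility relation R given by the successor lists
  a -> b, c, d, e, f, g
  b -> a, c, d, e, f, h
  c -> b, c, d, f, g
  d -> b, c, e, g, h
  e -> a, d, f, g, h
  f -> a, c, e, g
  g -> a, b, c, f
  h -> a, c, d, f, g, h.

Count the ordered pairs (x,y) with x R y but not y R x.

Enumerating: (a,c), (a,d), (b,e), (b,f), (b,h), (d,g), (e,g), (e,h), (g,b), (h,a), (h,c), (h,f), (h,g).

13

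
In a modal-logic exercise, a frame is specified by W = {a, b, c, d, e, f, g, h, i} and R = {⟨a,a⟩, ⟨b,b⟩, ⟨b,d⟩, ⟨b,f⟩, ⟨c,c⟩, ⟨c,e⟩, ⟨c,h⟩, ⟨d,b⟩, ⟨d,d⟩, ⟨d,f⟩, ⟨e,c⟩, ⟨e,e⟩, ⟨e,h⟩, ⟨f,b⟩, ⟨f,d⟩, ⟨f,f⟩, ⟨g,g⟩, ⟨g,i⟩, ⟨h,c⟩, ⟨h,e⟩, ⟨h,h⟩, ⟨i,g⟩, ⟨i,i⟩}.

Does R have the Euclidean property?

Yes

Euclidean: yes — any two successors of a common world are R-related.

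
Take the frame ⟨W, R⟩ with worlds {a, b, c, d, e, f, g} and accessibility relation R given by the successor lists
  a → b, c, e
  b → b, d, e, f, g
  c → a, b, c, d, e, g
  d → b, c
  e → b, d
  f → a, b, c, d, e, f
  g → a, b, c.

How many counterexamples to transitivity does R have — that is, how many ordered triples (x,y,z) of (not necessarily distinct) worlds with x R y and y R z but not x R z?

Enumerating: (a,b,d), (a,b,f), (a,b,g), (a,c,a), (a,c,d), (a,c,g), (a,e,d), (b,d,c), (b,f,a), (b,f,c), (b,g,a), (b,g,c), … and 23 more.
Total: 35.

35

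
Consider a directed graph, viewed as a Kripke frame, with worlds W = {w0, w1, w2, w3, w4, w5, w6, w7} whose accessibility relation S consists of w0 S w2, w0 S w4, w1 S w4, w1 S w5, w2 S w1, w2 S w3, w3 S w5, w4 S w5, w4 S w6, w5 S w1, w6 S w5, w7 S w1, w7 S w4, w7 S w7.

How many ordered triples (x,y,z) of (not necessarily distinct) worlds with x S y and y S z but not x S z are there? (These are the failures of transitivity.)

17

Enumerating: (w0,w2,w1), (w0,w2,w3), (w0,w4,w5), (w0,w4,w6), (w1,w4,w6), (w1,w5,w1), (w2,w1,w4), (w2,w1,w5), (w2,w3,w5), (w3,w5,w1), (w4,w5,w1), (w5,w1,w4), (w5,w1,w5), (w6,w5,w1), (w7,w1,w5), (w7,w4,w5), (w7,w4,w6).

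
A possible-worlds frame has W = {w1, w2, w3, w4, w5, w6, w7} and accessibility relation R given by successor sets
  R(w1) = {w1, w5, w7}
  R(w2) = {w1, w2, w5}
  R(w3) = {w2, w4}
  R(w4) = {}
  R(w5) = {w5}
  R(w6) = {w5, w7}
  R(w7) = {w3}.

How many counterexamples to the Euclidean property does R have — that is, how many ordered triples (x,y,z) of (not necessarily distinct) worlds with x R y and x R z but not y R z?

Enumerating: (w1,w5,w1), (w1,w5,w7), (w1,w7,w1), (w1,w7,w5), (w1,w7,w7), (w2,w1,w2), (w2,w5,w1), (w2,w5,w2), (w3,w2,w4), (w3,w4,w2), (w3,w4,w4), (w6,w5,w7), (w6,w7,w5), (w6,w7,w7), (w7,w3,w3).

15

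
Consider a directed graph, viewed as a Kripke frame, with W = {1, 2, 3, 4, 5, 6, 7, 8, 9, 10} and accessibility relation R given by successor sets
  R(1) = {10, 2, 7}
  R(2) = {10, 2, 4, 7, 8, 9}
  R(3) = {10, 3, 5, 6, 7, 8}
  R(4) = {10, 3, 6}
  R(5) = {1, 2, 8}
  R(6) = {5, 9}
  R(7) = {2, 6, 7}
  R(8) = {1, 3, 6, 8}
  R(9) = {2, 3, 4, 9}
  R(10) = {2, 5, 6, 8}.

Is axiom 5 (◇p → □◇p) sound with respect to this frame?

No

By correspondence theory, 5 is valid on a frame iff R is Euclidean.
Euclidean: no — 1 R 10 and 1 R 7, but not 10 R 7.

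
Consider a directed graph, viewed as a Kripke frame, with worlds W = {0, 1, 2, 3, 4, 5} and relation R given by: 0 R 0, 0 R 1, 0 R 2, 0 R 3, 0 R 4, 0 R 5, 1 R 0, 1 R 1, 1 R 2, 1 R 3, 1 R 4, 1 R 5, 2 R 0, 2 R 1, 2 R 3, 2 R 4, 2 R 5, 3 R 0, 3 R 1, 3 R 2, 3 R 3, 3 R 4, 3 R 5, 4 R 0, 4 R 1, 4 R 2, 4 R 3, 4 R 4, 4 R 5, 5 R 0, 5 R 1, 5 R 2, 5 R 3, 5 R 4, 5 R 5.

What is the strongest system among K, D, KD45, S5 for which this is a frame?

D

Serial (axiom D): yes — every world has a successor (e.g. 0 R 0).
Euclidean (axiom 5): no — 0 R 2 and 0 R 2, but not 2 R 2.
Transitive (axiom 4): no — 2 R 0 and 0 R 2, but not 2 R 2.
Reflexive (axiom T): no — 2 is not related to itself.
So F validates K, D; KD45 would additionally require R to be Euclidean and transitive. The strongest is D.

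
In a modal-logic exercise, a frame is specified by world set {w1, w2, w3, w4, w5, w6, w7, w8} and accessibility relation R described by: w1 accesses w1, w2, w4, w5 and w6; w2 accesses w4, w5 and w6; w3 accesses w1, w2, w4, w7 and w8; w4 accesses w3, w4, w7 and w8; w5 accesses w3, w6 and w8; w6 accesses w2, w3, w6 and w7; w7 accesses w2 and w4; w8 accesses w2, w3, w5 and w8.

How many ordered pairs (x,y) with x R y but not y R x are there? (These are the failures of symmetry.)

Enumerating: (w1,w2), (w1,w4), (w1,w5), (w1,w6), (w2,w4), (w2,w5), (w3,w1), (w3,w2), (w3,w7), (w4,w8), (w5,w3), (w5,w6), (w6,w3), (w6,w7), (w7,w2), (w8,w2).

16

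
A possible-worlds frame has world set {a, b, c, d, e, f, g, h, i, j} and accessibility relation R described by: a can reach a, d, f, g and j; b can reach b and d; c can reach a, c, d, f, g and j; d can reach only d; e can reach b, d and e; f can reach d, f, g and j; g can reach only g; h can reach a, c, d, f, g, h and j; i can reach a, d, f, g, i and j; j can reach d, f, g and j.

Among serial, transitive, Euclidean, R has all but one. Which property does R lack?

Serial: yes — every world has a successor (e.g. a R a).
Transitive: yes — every two-step R-path is closed by a direct edge.
Euclidean: no — a R d and a R f, but not d R f.
Only Euclidean fails.

Euclidean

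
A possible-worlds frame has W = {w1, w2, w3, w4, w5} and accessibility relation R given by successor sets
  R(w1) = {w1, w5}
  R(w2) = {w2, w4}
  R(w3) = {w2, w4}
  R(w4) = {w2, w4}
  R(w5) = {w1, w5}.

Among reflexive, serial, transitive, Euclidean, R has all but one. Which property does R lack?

Reflexive: no — w3 is not related to itself.
Serial: yes — every world has a successor (e.g. w1 R w1).
Transitive: yes — every two-step R-path is closed by a direct edge.
Euclidean: yes — any two successors of a common world are R-related.
Only reflexive fails.

reflexive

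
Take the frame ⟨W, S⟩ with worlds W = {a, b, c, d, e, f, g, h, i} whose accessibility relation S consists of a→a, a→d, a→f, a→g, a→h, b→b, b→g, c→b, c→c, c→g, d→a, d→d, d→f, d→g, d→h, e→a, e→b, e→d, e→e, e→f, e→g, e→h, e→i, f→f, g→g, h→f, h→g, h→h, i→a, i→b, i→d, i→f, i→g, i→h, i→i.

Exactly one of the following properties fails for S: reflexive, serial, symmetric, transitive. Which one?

Reflexive: yes — every world is S-related to itself.
Serial: yes — every world has a successor (e.g. a S a).
Symmetric: no — a S f but not f S a.
Transitive: yes — every two-step S-path is closed by a direct edge.
Only symmetric fails.

symmetric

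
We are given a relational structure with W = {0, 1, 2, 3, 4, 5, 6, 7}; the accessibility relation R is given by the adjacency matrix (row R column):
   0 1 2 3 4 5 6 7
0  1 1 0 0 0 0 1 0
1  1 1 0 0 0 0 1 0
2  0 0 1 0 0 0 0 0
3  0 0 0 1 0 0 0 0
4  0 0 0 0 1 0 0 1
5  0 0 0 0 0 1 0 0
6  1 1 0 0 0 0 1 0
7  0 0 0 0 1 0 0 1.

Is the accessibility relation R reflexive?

Reflexive: yes — every world is R-related to itself.

Yes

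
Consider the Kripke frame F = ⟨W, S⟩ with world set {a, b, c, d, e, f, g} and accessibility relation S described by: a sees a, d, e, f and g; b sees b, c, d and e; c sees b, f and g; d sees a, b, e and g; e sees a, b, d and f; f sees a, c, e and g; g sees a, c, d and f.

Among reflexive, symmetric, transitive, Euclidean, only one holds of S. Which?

Reflexive: no — c is not related to itself.
Symmetric: yes — every pair in S has its reverse in S.
Transitive: no — a S d and d S b, but not a S b.
Euclidean: no — a S d and a S f, but not d S f.
Only symmetric holds.

symmetric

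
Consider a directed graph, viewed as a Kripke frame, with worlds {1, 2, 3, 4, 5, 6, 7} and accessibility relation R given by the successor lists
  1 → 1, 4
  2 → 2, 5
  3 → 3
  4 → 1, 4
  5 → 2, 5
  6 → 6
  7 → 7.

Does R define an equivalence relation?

Yes

Reflexive: yes — every world is R-related to itself.
Symmetric: yes — every pair in R has its reverse in R.
Transitive: yes — every two-step R-path is closed by a direct edge.
So R is an equivalence relation.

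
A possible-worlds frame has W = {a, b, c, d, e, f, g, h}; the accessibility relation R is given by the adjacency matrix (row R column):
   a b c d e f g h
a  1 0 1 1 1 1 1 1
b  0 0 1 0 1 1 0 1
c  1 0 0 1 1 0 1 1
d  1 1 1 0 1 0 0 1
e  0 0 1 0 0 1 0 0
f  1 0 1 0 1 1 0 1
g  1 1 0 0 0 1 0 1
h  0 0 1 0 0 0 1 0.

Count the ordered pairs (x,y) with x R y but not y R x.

Enumerating: (a,e), (a,h), (b,c), (b,e), (b,f), (b,h), (c,g), (d,b), (d,e), (d,h), (f,c), (f,h), (g,b), (g,f).

14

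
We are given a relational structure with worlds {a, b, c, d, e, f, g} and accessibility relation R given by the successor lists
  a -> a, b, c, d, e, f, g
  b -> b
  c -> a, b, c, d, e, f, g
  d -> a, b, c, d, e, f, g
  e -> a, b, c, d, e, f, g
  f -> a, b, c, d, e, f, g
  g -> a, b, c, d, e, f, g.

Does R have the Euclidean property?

Euclidean: no — a R b and a R c, but not b R c.

No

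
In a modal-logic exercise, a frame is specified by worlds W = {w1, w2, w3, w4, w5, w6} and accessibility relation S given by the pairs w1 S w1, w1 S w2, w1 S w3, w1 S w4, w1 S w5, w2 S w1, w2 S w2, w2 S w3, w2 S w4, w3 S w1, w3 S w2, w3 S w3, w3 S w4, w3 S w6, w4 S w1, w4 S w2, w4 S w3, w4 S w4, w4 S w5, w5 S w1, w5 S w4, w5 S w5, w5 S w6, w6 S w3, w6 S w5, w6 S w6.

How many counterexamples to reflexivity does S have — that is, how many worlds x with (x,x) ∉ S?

S is reflexive; there are no such worlds.

0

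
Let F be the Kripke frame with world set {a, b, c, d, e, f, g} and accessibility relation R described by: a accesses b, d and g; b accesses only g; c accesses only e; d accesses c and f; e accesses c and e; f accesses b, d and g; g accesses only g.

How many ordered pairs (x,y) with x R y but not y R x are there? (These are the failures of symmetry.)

Enumerating: (a,b), (a,d), (a,g), (b,g), (d,c), (f,b), (f,g).

7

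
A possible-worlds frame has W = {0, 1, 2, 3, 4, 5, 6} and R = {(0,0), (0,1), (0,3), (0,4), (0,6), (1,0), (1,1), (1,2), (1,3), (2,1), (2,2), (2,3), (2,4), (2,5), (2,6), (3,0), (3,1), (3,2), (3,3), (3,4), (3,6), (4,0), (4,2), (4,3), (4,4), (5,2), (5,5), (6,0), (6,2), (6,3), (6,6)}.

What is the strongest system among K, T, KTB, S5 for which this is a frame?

Reflexive (axiom T): yes — every world is R-related to itself.
Symmetric (axiom B): yes — every pair in R has its reverse in R.
Euclidean (axiom 5): no — 0 R 1 and 0 R 4, but not 1 R 4.
So F validates K, T, KTB; S5 would additionally require R to be Euclidean. The strongest is KTB.

KTB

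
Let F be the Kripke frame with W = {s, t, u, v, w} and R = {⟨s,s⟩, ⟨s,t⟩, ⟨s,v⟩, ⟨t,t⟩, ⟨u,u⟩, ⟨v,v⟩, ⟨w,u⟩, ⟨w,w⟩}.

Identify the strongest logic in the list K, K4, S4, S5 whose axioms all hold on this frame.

Transitive (axiom 4): yes — every two-step R-path is closed by a direct edge.
Reflexive (axiom T): yes — every world is R-related to itself.
Euclidean (axiom 5): no — s R t and s R v, but not t R v.
So F validates K, K4, S4; S5 would additionally require R to be Euclidean. The strongest is S4.

S4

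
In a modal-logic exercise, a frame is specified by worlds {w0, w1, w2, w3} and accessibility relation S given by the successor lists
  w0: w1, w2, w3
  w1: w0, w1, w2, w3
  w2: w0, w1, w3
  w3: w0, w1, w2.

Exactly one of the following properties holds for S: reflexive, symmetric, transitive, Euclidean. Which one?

symmetric

Reflexive: no — w0 is not related to itself.
Symmetric: yes — every pair in S has its reverse in S.
Transitive: no — w0 S w1 and w1 S w0, but not w0 S w0.
Euclidean: no — w0 S w2 and w0 S w2, but not w2 S w2.
Only symmetric holds.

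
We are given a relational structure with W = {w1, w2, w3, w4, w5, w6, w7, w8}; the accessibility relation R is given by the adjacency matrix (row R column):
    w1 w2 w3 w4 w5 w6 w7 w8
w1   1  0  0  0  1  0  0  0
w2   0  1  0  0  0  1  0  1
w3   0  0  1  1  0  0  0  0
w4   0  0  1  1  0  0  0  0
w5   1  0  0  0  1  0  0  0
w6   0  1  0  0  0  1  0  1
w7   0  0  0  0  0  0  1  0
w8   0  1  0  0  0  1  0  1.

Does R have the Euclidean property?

Yes

Euclidean: yes — any two successors of a common world are R-related.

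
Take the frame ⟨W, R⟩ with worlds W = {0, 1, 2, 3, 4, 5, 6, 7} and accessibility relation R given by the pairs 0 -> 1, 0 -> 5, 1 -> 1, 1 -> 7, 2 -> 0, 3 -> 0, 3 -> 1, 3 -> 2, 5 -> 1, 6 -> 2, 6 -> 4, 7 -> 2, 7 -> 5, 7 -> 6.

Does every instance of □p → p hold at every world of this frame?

No

Axiom T corresponds to the accessibility relation being reflexive.
Reflexive: no — 0 is not related to itself.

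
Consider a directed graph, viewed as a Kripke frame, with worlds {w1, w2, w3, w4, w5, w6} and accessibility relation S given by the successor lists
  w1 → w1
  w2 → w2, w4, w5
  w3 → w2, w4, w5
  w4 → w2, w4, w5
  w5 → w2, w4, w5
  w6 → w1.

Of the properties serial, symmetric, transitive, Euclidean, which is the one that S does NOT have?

Serial: yes — every world has a successor (e.g. w1 S w1).
Symmetric: no — w3 S w2 but not w2 S w3.
Transitive: yes — every two-step S-path is closed by a direct edge.
Euclidean: yes — any two successors of a common world are S-related.
Only symmetric fails.

symmetric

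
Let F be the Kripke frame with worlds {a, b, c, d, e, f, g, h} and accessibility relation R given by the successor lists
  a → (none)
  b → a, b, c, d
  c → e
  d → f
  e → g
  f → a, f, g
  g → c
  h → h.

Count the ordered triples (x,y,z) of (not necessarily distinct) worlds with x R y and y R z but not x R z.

Enumerating: (b,c,e), (b,d,f), (c,e,g), (d,f,a), (d,f,g), (e,g,c), (f,g,c), (g,c,e).

8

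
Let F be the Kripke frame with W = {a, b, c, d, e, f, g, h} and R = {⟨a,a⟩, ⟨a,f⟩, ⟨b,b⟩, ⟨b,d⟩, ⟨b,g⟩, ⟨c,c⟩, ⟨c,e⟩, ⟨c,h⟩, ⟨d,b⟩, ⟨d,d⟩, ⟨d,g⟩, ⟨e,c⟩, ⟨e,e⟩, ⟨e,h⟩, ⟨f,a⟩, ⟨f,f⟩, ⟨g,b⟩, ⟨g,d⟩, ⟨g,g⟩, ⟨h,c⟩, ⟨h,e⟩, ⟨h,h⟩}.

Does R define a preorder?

Yes

Reflexive: yes — every world is R-related to itself.
Transitive: yes — every two-step R-path is closed by a direct edge.
So R is a preorder.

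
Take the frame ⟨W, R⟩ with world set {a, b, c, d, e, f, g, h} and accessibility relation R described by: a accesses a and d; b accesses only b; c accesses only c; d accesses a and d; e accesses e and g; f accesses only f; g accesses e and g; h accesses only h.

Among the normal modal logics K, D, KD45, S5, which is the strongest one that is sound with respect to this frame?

S5

Serial (axiom D): yes — every world has a successor (e.g. a R a).
Euclidean (axiom 5): yes — any two successors of a common world are R-related.
Transitive (axiom 4): yes — every two-step R-path is closed by a direct edge.
Reflexive (axiom T): yes — every world is R-related to itself.
So F validates K, D, KD45, S5. The strongest is S5.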